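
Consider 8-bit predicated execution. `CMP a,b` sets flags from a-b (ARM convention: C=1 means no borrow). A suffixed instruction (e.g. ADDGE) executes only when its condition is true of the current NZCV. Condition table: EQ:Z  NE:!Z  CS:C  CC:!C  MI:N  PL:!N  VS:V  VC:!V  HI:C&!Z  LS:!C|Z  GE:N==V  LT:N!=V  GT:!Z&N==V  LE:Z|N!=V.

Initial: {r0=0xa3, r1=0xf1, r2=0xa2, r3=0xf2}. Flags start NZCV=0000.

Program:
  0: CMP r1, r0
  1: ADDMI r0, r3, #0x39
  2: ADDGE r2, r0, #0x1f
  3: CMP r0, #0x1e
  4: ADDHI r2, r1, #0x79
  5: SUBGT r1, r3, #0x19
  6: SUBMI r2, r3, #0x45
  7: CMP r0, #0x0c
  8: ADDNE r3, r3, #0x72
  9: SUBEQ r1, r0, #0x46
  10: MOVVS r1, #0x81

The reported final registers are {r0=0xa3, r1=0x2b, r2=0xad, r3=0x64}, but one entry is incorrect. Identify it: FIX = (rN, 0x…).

0: ✓ CMP  NZCV=0010
1: · ADDMI
2: ✓ ADDGE  r2←0xc2
3: ✓ CMP  NZCV=1010
4: ✓ ADDHI  r2←0x6a
5: · SUBGT
6: ✓ SUBMI  r2←0xad
7: ✓ CMP  NZCV=1010
8: ✓ ADDNE  r3←0x64
9: · SUBEQ
10: · MOVVS

FIX = (r1, 0xf1)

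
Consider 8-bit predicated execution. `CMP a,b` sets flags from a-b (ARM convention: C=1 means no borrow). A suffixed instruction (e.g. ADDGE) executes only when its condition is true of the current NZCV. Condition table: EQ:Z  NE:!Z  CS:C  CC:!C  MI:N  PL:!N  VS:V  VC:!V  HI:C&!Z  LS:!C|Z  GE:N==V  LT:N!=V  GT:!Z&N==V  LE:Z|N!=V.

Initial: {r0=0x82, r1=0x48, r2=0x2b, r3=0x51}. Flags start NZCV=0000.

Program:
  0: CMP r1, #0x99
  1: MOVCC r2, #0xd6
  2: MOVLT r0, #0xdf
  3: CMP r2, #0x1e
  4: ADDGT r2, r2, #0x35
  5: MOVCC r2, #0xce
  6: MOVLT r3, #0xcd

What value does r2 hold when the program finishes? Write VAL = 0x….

VAL = 0xd6

0: ✓ CMP  NZCV=1001
1: ✓ MOVCC  r2←0xd6
2: · MOVLT
3: ✓ CMP  NZCV=1010
4: · ADDGT
5: · MOVCC
6: ✓ MOVLT  r3←0xcd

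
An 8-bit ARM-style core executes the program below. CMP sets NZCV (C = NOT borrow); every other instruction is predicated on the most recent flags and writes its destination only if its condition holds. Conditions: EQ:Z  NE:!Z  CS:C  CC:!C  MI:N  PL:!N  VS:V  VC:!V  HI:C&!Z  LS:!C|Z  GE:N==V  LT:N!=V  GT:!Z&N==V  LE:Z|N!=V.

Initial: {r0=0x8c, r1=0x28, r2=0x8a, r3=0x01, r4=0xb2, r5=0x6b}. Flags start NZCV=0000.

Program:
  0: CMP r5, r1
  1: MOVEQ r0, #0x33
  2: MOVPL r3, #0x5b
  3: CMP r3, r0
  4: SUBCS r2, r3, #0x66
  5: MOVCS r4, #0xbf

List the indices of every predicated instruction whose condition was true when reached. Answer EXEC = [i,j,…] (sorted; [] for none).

[0] flags=0010 → (cmp)
[1] flags=0010 EQ?F → skip
[2] flags=0010 PL?T → r3=0x5b
[3] flags=1001 → (cmp)
[4] flags=1001 CS?F → skip
[5] flags=1001 CS?F → skip

EXEC = [2]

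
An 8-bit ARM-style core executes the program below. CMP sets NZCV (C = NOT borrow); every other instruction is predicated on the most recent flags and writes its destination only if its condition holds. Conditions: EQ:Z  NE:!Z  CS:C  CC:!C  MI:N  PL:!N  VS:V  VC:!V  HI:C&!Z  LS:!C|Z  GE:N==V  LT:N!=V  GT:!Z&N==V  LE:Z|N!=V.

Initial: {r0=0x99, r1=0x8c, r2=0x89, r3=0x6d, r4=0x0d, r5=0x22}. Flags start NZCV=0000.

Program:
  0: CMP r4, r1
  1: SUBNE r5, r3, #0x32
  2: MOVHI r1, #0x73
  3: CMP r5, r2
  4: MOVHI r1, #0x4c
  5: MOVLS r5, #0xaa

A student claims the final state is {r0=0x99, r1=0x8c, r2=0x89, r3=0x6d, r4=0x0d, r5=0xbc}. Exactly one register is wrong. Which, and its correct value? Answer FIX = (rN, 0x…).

[0] flags=1001 → (cmp)
[1] flags=1001 NE?T → r5=0x3b
[2] flags=1001 HI?F → skip
[3] flags=1001 → (cmp)
[4] flags=1001 HI?F → skip
[5] flags=1001 LS?T → r5=0xaa

FIX = (r5, 0xaa)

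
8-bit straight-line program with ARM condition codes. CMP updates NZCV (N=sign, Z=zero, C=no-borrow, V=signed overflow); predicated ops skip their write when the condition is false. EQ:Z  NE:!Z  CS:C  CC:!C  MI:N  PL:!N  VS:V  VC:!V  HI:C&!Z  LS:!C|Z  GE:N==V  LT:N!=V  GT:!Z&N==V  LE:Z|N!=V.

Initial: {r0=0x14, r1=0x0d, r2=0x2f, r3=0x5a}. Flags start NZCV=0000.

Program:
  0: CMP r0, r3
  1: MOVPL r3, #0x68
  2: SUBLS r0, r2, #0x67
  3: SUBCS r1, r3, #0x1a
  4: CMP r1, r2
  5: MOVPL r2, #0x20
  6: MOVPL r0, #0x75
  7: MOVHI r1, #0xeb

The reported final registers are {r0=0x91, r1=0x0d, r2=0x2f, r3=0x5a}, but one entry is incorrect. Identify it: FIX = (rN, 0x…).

0: ✓ CMP  NZCV=1000
1: · MOVPL
2: ✓ SUBLS  r0←0xc8
3: · SUBCS
4: ✓ CMP  NZCV=1000
5: · MOVPL
6: · MOVPL
7: · MOVHI

FIX = (r0, 0xc8)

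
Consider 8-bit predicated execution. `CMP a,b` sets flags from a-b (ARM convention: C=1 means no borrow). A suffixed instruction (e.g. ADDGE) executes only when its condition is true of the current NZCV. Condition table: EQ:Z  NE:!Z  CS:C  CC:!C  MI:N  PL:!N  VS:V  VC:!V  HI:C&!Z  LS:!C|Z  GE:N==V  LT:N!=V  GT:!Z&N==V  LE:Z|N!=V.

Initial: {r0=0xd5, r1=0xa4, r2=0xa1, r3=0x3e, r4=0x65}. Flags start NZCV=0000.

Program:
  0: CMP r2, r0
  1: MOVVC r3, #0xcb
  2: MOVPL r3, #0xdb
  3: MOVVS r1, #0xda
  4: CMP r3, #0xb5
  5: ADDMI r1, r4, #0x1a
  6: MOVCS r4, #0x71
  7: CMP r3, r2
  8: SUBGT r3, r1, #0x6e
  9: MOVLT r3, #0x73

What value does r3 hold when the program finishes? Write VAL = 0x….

0: ✓ CMP  NZCV=1000
1: ✓ MOVVC  r3←0xcb
2: · MOVPL
3: · MOVVS
4: ✓ CMP  NZCV=0010
5: · ADDMI
6: ✓ MOVCS  r4←0x71
7: ✓ CMP  NZCV=0010
8: ✓ SUBGT  r3←0x36
9: · MOVLT

VAL = 0x36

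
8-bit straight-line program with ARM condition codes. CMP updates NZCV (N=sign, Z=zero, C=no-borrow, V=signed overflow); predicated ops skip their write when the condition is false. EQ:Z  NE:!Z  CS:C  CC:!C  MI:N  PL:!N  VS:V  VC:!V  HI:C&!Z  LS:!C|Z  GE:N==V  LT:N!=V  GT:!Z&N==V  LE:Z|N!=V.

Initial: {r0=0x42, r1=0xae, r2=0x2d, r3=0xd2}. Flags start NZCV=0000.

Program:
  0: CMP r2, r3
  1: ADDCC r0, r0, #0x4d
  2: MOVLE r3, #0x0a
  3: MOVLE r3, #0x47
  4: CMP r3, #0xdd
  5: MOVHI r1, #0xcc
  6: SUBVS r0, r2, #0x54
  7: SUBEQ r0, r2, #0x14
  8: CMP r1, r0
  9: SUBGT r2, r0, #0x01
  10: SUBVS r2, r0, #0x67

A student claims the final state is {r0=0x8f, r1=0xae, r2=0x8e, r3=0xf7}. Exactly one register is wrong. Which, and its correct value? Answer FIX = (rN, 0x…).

FIX = (r3, 0xd2)

[0] flags=0000 → (cmp)
[1] flags=0000 CC?T → r0=0x8f
[2] flags=0000 LE?F → skip
[3] flags=0000 LE?F → skip
[4] flags=1000 → (cmp)
[5] flags=1000 HI?F → skip
[6] flags=1000 VS?F → skip
[7] flags=1000 EQ?F → skip
[8] flags=0010 → (cmp)
[9] flags=0010 GT?T → r2=0x8e
[10] flags=0010 VS?F → skip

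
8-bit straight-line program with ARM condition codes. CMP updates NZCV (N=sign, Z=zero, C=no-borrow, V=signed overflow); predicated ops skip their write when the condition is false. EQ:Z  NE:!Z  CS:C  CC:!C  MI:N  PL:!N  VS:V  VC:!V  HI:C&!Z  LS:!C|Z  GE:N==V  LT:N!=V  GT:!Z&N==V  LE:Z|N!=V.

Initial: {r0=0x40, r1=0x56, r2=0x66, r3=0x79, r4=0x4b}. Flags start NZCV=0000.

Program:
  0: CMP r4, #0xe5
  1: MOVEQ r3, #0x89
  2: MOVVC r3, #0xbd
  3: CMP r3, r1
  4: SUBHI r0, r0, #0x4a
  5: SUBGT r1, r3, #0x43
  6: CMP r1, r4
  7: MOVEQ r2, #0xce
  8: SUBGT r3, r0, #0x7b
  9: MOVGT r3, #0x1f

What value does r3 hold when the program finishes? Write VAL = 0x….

0: ✓ CMP  NZCV=0000
1: · MOVEQ
2: ✓ MOVVC  r3←0xbd
3: ✓ CMP  NZCV=0011
4: ✓ SUBHI  r0←0xf6
5: · SUBGT
6: ✓ CMP  NZCV=0010
7: · MOVEQ
8: ✓ SUBGT  r3←0x7b
9: ✓ MOVGT  r3←0x1f

VAL = 0x1f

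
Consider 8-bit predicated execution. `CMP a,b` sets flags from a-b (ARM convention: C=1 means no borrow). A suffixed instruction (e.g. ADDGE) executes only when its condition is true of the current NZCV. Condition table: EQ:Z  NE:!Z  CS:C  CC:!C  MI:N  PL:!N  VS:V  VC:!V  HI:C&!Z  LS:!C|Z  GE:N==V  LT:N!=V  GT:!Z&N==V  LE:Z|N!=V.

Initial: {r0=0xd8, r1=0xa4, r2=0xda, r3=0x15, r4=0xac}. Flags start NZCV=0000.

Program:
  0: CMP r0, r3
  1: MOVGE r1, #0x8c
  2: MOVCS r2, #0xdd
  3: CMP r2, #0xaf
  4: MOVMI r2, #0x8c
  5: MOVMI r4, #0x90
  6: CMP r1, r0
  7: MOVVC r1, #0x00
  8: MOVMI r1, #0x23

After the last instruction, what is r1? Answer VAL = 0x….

0: ✓ CMP  NZCV=1010
1: · MOVGE
2: ✓ MOVCS  r2←0xdd
3: ✓ CMP  NZCV=0010
4: · MOVMI
5: · MOVMI
6: ✓ CMP  NZCV=1000
7: ✓ MOVVC  r1←0x00
8: ✓ MOVMI  r1←0x23

VAL = 0x23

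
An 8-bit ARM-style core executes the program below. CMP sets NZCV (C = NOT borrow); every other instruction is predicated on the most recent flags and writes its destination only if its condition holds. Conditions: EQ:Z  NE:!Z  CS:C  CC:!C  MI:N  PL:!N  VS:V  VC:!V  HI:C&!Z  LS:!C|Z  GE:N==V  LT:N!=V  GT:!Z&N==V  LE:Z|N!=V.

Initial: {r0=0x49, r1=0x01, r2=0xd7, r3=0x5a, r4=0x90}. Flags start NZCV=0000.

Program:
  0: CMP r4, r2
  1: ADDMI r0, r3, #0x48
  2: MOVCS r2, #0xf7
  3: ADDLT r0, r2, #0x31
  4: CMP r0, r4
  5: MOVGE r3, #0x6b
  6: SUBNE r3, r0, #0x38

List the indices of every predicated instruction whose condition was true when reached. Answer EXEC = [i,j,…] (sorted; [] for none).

EXEC = [1,3,5,6]

0: ✓ CMP  NZCV=1000
1: ✓ ADDMI  r0←0xa2
2: · MOVCS
3: ✓ ADDLT  r0←0x08
4: ✓ CMP  NZCV=0000
5: ✓ MOVGE  r3←0x6b
6: ✓ SUBNE  r3←0xd0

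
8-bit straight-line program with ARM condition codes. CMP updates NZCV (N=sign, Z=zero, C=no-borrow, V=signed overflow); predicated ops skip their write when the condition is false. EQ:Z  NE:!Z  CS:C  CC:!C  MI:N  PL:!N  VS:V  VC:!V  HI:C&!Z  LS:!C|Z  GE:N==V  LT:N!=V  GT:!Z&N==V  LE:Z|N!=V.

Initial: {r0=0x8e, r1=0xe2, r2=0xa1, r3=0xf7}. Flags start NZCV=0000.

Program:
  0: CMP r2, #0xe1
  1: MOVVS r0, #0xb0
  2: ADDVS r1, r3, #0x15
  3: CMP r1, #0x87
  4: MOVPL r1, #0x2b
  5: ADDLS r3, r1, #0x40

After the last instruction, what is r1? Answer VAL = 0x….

0: ✓ CMP  NZCV=1000
1: · MOVVS
2: · ADDVS
3: ✓ CMP  NZCV=0010
4: ✓ MOVPL  r1←0x2b
5: · ADDLS

VAL = 0x2b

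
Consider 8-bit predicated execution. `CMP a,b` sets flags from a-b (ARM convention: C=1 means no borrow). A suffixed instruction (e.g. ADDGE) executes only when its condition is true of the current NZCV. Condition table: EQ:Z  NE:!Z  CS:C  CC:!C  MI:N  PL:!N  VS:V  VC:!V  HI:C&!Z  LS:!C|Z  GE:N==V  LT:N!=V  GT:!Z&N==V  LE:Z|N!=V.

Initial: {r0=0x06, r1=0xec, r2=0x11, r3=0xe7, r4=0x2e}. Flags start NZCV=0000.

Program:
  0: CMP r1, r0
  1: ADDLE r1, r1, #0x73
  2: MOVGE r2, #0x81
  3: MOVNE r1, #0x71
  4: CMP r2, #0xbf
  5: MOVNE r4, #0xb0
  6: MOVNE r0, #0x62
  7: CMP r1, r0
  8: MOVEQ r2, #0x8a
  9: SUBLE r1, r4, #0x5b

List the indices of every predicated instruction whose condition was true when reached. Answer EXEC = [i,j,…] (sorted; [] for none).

EXEC = [1,3,5,6]

[0] flags=1010 → (cmp)
[1] flags=1010 LE?T → r1=0x5f
[2] flags=1010 GE?F → skip
[3] flags=1010 NE?T → r1=0x71
[4] flags=0000 → (cmp)
[5] flags=0000 NE?T → r4=0xb0
[6] flags=0000 NE?T → r0=0x62
[7] flags=0010 → (cmp)
[8] flags=0010 EQ?F → skip
[9] flags=0010 LE?F → skip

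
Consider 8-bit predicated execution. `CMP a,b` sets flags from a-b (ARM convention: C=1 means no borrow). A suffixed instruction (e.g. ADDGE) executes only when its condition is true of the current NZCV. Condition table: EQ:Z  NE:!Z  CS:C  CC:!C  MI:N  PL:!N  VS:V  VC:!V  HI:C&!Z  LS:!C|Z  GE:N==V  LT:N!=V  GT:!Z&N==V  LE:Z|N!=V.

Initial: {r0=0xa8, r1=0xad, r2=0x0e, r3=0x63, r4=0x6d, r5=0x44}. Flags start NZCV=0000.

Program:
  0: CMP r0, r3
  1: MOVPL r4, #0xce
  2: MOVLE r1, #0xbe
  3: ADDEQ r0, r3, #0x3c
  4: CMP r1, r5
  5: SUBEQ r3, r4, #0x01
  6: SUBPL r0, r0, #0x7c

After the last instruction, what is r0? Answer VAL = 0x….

[0] flags=0011 → (cmp)
[1] flags=0011 PL?T → r4=0xce
[2] flags=0011 LE?T → r1=0xbe
[3] flags=0011 EQ?F → skip
[4] flags=0011 → (cmp)
[5] flags=0011 EQ?F → skip
[6] flags=0011 PL?T → r0=0x2c

VAL = 0x2c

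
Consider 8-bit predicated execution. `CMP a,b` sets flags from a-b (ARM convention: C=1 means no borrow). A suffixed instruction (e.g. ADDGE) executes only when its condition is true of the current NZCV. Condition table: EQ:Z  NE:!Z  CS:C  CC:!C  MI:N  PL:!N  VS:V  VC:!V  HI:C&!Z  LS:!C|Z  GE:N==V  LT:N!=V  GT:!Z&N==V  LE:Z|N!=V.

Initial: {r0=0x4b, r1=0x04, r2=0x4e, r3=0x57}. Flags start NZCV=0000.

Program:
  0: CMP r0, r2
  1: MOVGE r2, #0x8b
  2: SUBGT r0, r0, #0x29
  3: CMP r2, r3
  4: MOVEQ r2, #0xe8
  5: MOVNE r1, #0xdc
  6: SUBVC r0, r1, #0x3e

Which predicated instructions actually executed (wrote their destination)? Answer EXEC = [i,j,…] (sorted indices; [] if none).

EXEC = [5,6]

[0] flags=1000 → (cmp)
[1] flags=1000 GE?F → skip
[2] flags=1000 GT?F → skip
[3] flags=1000 → (cmp)
[4] flags=1000 EQ?F → skip
[5] flags=1000 NE?T → r1=0xdc
[6] flags=1000 VC?T → r0=0x9e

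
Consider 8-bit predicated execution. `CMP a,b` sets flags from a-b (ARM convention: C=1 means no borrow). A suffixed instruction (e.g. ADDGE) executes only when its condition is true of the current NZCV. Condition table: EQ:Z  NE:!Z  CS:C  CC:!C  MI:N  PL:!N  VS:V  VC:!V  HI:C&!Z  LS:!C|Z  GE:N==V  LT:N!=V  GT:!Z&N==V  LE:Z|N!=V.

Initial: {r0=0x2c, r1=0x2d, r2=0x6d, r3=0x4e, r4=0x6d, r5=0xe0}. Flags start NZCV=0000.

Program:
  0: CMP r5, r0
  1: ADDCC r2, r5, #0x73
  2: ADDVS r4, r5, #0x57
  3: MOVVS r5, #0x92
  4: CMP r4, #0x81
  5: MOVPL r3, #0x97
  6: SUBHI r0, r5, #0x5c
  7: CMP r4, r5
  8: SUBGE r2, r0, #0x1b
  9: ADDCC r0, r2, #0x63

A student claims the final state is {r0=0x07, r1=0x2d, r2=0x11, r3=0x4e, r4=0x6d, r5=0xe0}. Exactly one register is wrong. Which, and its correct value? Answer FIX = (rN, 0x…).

[0] flags=1010 → (cmp)
[1] flags=1010 CC?F → skip
[2] flags=1010 VS?F → skip
[3] flags=1010 VS?F → skip
[4] flags=1001 → (cmp)
[5] flags=1001 PL?F → skip
[6] flags=1001 HI?F → skip
[7] flags=1001 → (cmp)
[8] flags=1001 GE?T → r2=0x11
[9] flags=1001 CC?T → r0=0x74

FIX = (r0, 0x74)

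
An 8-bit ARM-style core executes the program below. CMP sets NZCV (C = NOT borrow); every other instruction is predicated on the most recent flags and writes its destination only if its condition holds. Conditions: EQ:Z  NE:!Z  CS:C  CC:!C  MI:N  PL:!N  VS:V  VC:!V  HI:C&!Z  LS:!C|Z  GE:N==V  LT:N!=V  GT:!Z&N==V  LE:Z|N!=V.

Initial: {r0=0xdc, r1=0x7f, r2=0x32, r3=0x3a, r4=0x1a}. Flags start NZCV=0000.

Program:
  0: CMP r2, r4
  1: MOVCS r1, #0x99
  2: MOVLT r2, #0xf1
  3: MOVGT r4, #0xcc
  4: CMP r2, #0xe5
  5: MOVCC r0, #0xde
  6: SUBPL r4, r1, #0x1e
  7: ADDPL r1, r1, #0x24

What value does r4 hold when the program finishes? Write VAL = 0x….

[0] flags=0010 → (cmp)
[1] flags=0010 CS?T → r1=0x99
[2] flags=0010 LT?F → skip
[3] flags=0010 GT?T → r4=0xcc
[4] flags=0000 → (cmp)
[5] flags=0000 CC?T → r0=0xde
[6] flags=0000 PL?T → r4=0x7b
[7] flags=0000 PL?T → r1=0xbd

VAL = 0x7b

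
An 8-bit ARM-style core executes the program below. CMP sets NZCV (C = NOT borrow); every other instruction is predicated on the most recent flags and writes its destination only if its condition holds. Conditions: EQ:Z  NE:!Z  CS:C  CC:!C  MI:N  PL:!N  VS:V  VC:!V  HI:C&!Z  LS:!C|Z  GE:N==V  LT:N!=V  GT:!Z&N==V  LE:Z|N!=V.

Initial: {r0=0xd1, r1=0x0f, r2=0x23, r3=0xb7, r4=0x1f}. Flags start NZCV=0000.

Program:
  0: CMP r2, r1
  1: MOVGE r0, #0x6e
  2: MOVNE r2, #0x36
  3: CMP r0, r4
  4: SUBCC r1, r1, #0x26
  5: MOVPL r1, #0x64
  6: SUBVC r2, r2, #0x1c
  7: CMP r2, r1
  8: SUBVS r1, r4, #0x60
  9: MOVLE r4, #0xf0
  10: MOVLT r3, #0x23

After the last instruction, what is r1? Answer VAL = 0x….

VAL = 0x64

[0] flags=0010 → (cmp)
[1] flags=0010 GE?T → r0=0x6e
[2] flags=0010 NE?T → r2=0x36
[3] flags=0010 → (cmp)
[4] flags=0010 CC?F → skip
[5] flags=0010 PL?T → r1=0x64
[6] flags=0010 VC?T → r2=0x1a
[7] flags=1000 → (cmp)
[8] flags=1000 VS?F → skip
[9] flags=1000 LE?T → r4=0xf0
[10] flags=1000 LT?T → r3=0x23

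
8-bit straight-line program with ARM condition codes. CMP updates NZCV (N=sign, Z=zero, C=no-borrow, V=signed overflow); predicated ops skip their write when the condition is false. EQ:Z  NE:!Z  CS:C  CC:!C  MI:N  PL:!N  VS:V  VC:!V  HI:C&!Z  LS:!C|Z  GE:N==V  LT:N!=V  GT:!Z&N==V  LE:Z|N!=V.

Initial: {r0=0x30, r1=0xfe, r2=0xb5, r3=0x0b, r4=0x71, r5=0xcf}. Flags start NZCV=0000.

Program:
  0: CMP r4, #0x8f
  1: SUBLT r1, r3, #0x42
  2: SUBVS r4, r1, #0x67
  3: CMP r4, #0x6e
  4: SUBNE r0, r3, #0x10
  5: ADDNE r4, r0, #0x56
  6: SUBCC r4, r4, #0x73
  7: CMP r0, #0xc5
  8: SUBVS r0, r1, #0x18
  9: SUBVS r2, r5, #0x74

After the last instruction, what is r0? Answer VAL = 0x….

VAL = 0xfb

[0] flags=1001 → (cmp)
[1] flags=1001 LT?F → skip
[2] flags=1001 VS?T → r4=0x97
[3] flags=0011 → (cmp)
[4] flags=0011 NE?T → r0=0xfb
[5] flags=0011 NE?T → r4=0x51
[6] flags=0011 CC?F → skip
[7] flags=0010 → (cmp)
[8] flags=0010 VS?F → skip
[9] flags=0010 VS?F → skip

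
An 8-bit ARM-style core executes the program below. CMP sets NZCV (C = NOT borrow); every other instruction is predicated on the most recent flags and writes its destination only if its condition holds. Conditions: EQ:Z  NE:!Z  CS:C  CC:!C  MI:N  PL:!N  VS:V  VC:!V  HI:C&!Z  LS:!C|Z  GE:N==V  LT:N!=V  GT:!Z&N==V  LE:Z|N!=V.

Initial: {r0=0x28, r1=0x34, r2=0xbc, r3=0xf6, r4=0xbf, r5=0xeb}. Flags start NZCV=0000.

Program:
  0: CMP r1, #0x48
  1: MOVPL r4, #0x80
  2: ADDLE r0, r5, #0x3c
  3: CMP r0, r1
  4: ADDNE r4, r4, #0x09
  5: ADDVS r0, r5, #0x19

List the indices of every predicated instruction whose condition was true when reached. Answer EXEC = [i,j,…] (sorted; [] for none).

[0] flags=1000 → (cmp)
[1] flags=1000 PL?F → skip
[2] flags=1000 LE?T → r0=0x27
[3] flags=1000 → (cmp)
[4] flags=1000 NE?T → r4=0xc8
[5] flags=1000 VS?F → skip

EXEC = [2,4]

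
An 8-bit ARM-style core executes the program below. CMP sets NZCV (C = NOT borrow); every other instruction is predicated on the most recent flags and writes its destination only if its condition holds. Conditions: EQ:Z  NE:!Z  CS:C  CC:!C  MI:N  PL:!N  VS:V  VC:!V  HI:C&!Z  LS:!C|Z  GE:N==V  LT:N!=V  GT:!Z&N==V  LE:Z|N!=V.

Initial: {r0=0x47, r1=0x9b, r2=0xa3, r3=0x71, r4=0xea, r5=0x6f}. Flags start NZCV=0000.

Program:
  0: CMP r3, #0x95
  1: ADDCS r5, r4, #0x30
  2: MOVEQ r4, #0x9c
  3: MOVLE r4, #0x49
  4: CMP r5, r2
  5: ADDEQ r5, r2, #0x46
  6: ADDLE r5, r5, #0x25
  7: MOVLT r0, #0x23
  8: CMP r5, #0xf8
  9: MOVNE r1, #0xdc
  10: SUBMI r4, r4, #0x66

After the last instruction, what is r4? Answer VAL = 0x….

VAL = 0xea

0: ✓ CMP  NZCV=1001
1: · ADDCS
2: · MOVEQ
3: · MOVLE
4: ✓ CMP  NZCV=1001
5: · ADDEQ
6: · ADDLE
7: · MOVLT
8: ✓ CMP  NZCV=0000
9: ✓ MOVNE  r1←0xdc
10: · SUBMI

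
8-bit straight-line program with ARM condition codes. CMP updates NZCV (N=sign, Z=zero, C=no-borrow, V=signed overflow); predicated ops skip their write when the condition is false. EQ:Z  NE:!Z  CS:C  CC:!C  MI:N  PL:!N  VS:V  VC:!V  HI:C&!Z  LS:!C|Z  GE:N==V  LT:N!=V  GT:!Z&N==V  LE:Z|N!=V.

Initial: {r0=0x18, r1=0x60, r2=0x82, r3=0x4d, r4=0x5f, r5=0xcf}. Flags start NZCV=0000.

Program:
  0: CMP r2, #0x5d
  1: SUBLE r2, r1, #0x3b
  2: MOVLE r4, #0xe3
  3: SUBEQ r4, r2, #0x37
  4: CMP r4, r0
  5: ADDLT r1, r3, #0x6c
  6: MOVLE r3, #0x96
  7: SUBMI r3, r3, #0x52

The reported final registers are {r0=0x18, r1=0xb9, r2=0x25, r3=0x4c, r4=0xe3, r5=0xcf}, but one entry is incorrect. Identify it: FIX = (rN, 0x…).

0: ✓ CMP  NZCV=0011
1: ✓ SUBLE  r2←0x25
2: ✓ MOVLE  r4←0xe3
3: · SUBEQ
4: ✓ CMP  NZCV=1010
5: ✓ ADDLT  r1←0xb9
6: ✓ MOVLE  r3←0x96
7: ✓ SUBMI  r3←0x44

FIX = (r3, 0x44)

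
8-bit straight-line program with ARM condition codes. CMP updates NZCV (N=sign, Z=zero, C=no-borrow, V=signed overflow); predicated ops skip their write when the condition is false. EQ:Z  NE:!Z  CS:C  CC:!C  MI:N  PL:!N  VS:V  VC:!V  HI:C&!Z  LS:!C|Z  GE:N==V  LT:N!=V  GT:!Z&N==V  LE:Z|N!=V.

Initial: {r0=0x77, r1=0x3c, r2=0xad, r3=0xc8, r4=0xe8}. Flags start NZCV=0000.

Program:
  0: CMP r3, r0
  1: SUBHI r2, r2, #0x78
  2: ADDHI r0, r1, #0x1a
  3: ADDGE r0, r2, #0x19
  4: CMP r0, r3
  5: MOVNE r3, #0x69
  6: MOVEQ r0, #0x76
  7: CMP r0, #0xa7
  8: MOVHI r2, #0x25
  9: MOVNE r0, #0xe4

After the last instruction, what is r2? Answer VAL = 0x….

0: ✓ CMP  NZCV=0011
1: ✓ SUBHI  r2←0x35
2: ✓ ADDHI  r0←0x56
3: · ADDGE
4: ✓ CMP  NZCV=1001
5: ✓ MOVNE  r3←0x69
6: · MOVEQ
7: ✓ CMP  NZCV=1001
8: · MOVHI
9: ✓ MOVNE  r0←0xe4

VAL = 0x35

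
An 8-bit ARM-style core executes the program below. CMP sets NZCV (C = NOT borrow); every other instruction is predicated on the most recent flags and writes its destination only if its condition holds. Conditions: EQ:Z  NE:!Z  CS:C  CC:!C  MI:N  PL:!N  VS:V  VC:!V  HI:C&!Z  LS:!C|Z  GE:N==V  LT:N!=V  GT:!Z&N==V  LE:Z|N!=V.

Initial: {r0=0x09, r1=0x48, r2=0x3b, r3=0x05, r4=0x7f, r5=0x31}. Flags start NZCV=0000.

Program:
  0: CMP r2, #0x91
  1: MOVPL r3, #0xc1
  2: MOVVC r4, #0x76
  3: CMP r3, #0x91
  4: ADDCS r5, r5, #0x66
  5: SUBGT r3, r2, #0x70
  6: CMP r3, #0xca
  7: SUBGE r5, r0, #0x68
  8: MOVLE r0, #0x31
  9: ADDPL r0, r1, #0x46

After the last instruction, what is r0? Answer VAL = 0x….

0: ✓ CMP  NZCV=1001
1: · MOVPL
2: · MOVVC
3: ✓ CMP  NZCV=0000
4: · ADDCS
5: ✓ SUBGT  r3←0xcb
6: ✓ CMP  NZCV=0010
7: ✓ SUBGE  r5←0xa1
8: · MOVLE
9: ✓ ADDPL  r0←0x8e

VAL = 0x8e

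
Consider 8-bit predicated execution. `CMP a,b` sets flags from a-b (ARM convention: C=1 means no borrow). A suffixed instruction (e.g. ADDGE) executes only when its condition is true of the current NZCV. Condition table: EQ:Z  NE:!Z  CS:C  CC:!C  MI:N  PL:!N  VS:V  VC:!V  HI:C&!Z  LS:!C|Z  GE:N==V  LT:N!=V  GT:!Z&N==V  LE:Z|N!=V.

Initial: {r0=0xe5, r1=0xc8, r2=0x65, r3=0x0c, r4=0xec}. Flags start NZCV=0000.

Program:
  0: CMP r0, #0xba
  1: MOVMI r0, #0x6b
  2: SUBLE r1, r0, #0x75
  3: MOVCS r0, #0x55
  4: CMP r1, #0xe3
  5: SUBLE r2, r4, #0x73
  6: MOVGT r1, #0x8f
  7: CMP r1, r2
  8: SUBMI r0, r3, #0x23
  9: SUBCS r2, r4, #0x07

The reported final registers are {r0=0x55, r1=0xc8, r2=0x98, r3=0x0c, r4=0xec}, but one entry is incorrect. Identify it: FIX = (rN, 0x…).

FIX = (r2, 0xe5)

[0] flags=0010 → (cmp)
[1] flags=0010 MI?F → skip
[2] flags=0010 LE?F → skip
[3] flags=0010 CS?T → r0=0x55
[4] flags=1000 → (cmp)
[5] flags=1000 LE?T → r2=0x79
[6] flags=1000 GT?F → skip
[7] flags=0011 → (cmp)
[8] flags=0011 MI?F → skip
[9] flags=0011 CS?T → r2=0xe5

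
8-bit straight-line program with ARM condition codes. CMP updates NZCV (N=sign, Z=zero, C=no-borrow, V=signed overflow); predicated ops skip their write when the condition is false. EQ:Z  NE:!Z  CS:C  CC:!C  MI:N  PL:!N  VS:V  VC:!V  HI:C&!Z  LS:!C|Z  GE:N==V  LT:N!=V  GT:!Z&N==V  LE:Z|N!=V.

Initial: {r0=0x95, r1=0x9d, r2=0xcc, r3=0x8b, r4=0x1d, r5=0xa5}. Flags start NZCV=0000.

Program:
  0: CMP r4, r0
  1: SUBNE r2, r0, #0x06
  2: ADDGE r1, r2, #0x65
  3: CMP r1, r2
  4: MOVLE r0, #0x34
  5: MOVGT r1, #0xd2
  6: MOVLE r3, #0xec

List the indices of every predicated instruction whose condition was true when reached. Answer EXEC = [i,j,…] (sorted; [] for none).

EXEC = [1,2,5]

[0] flags=1001 → (cmp)
[1] flags=1001 NE?T → r2=0x8f
[2] flags=1001 GE?T → r1=0xf4
[3] flags=0010 → (cmp)
[4] flags=0010 LE?F → skip
[5] flags=0010 GT?T → r1=0xd2
[6] flags=0010 LE?F → skip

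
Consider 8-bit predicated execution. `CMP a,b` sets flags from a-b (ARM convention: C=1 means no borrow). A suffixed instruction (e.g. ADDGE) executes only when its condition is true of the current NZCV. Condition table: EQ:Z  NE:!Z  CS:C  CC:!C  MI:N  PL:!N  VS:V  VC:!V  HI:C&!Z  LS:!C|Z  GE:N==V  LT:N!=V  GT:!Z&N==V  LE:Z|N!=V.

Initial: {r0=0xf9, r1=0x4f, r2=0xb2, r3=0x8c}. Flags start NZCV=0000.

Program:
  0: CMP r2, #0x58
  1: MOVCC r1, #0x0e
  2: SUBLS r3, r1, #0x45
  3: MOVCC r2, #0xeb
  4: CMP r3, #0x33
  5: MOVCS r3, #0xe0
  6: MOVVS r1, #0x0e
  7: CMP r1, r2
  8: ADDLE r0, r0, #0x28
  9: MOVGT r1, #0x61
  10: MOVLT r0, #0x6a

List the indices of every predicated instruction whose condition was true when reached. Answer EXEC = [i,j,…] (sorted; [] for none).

0: ✓ CMP  NZCV=0011
1: · MOVCC
2: · SUBLS
3: · MOVCC
4: ✓ CMP  NZCV=0011
5: ✓ MOVCS  r3←0xe0
6: ✓ MOVVS  r1←0x0e
7: ✓ CMP  NZCV=0000
8: · ADDLE
9: ✓ MOVGT  r1←0x61
10: · MOVLT

EXEC = [5,6,9]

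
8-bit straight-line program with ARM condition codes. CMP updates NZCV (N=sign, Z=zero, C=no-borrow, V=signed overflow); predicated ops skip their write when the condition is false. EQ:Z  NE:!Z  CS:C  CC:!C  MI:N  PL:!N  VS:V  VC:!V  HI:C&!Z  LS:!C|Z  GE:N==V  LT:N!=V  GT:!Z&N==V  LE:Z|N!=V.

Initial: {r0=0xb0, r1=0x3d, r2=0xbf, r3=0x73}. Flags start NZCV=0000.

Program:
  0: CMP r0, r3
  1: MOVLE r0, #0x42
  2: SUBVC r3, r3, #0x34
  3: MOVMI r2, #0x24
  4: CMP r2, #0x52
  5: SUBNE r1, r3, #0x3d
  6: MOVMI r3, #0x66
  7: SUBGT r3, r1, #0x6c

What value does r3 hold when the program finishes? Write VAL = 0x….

0: ✓ CMP  NZCV=0011
1: ✓ MOVLE  r0←0x42
2: · SUBVC
3: · MOVMI
4: ✓ CMP  NZCV=0011
5: ✓ SUBNE  r1←0x36
6: · MOVMI
7: · SUBGT

VAL = 0x73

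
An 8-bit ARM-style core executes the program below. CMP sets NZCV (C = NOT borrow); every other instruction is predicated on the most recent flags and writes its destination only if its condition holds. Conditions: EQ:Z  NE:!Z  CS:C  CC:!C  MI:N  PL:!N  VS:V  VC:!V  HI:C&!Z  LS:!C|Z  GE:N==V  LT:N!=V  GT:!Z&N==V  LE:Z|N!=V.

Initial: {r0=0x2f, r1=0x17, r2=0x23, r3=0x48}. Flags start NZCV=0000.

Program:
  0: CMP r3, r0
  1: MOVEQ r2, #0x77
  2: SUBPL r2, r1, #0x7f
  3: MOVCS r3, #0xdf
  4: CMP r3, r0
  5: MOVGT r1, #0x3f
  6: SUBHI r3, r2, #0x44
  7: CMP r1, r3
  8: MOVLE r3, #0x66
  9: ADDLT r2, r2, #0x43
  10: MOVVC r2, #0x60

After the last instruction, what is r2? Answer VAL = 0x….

[0] flags=0010 → (cmp)
[1] flags=0010 EQ?F → skip
[2] flags=0010 PL?T → r2=0x98
[3] flags=0010 CS?T → r3=0xdf
[4] flags=1010 → (cmp)
[5] flags=1010 GT?F → skip
[6] flags=1010 HI?T → r3=0x54
[7] flags=1000 → (cmp)
[8] flags=1000 LE?T → r3=0x66
[9] flags=1000 LT?T → r2=0xdb
[10] flags=1000 VC?T → r2=0x60

VAL = 0x60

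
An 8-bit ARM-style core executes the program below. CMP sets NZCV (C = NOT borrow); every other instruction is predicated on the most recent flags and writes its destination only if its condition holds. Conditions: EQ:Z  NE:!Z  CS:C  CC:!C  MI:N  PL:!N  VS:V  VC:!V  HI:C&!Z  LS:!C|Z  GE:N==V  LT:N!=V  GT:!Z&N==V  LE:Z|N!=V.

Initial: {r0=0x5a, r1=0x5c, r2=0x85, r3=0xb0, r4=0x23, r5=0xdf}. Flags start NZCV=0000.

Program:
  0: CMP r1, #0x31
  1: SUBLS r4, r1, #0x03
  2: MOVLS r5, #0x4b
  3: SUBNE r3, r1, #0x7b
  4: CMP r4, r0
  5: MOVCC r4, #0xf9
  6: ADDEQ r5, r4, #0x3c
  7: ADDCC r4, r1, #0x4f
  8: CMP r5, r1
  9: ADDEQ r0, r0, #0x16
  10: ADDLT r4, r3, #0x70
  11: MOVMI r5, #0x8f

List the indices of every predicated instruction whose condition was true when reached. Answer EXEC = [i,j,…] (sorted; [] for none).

EXEC = [3,5,7,10,11]

0: ✓ CMP  NZCV=0010
1: · SUBLS
2: · MOVLS
3: ✓ SUBNE  r3←0xe1
4: ✓ CMP  NZCV=1000
5: ✓ MOVCC  r4←0xf9
6: · ADDEQ
7: ✓ ADDCC  r4←0xab
8: ✓ CMP  NZCV=1010
9: · ADDEQ
10: ✓ ADDLT  r4←0x51
11: ✓ MOVMI  r5←0x8f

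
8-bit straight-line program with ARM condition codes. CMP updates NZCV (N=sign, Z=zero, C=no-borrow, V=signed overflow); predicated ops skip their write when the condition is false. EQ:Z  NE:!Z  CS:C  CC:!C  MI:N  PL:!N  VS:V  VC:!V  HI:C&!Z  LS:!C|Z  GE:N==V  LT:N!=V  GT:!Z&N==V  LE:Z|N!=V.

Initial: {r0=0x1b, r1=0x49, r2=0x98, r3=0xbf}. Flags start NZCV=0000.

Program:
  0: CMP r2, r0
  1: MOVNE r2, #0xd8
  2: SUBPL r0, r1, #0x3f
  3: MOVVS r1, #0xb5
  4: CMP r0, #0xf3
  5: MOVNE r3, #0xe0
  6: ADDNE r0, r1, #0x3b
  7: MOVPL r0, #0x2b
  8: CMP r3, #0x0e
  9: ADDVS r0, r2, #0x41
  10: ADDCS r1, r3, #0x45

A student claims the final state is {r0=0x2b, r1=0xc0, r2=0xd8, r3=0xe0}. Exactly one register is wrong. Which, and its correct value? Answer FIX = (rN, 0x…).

FIX = (r1, 0x25)

[0] flags=0011 → (cmp)
[1] flags=0011 NE?T → r2=0xd8
[2] flags=0011 PL?T → r0=0x0a
[3] flags=0011 VS?T → r1=0xb5
[4] flags=0000 → (cmp)
[5] flags=0000 NE?T → r3=0xe0
[6] flags=0000 NE?T → r0=0xf0
[7] flags=0000 PL?T → r0=0x2b
[8] flags=1010 → (cmp)
[9] flags=1010 VS?F → skip
[10] flags=1010 CS?T → r1=0x25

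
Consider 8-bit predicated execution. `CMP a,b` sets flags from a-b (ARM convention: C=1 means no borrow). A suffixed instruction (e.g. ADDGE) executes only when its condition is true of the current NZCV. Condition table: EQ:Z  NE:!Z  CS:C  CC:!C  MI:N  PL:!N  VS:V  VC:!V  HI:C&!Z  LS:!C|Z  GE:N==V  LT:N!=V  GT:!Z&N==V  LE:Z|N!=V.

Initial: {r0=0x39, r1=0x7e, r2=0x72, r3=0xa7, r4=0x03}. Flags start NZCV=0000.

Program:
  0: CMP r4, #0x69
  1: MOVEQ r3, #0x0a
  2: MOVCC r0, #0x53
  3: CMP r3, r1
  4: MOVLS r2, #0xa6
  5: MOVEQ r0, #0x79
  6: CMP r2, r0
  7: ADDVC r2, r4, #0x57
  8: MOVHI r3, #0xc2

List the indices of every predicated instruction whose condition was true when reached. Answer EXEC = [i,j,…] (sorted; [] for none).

0: ✓ CMP  NZCV=1000
1: · MOVEQ
2: ✓ MOVCC  r0←0x53
3: ✓ CMP  NZCV=0011
4: · MOVLS
5: · MOVEQ
6: ✓ CMP  NZCV=0010
7: ✓ ADDVC  r2←0x5a
8: ✓ MOVHI  r3←0xc2

EXEC = [2,7,8]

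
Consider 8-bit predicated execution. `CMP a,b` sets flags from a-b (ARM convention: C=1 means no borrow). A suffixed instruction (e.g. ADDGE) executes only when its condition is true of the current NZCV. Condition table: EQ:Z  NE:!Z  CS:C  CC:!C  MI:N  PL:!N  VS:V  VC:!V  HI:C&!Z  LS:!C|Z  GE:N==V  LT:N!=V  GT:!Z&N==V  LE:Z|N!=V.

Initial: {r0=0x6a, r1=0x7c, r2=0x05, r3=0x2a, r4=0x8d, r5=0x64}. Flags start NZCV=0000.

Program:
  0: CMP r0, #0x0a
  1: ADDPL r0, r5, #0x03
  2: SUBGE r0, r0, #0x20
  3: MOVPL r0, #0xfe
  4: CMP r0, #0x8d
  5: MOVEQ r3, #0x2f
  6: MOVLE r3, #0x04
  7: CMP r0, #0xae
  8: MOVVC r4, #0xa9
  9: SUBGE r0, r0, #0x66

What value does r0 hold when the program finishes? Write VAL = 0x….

VAL = 0x98

[0] flags=0010 → (cmp)
[1] flags=0010 PL?T → r0=0x67
[2] flags=0010 GE?T → r0=0x47
[3] flags=0010 PL?T → r0=0xfe
[4] flags=0010 → (cmp)
[5] flags=0010 EQ?F → skip
[6] flags=0010 LE?F → skip
[7] flags=0010 → (cmp)
[8] flags=0010 VC?T → r4=0xa9
[9] flags=0010 GE?T → r0=0x98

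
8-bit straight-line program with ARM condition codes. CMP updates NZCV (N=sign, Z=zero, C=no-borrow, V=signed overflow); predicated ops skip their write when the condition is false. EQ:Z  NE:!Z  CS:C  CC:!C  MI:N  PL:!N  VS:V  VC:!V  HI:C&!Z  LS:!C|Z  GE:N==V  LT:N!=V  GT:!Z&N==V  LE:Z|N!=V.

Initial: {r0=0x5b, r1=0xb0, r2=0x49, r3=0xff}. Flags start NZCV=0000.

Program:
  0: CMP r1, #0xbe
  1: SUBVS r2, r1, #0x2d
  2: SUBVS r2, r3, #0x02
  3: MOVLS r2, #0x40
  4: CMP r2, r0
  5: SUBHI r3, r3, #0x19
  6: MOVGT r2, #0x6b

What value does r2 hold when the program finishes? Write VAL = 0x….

VAL = 0x40

[0] flags=1000 → (cmp)
[1] flags=1000 VS?F → skip
[2] flags=1000 VS?F → skip
[3] flags=1000 LS?T → r2=0x40
[4] flags=1000 → (cmp)
[5] flags=1000 HI?F → skip
[6] flags=1000 GT?F → skip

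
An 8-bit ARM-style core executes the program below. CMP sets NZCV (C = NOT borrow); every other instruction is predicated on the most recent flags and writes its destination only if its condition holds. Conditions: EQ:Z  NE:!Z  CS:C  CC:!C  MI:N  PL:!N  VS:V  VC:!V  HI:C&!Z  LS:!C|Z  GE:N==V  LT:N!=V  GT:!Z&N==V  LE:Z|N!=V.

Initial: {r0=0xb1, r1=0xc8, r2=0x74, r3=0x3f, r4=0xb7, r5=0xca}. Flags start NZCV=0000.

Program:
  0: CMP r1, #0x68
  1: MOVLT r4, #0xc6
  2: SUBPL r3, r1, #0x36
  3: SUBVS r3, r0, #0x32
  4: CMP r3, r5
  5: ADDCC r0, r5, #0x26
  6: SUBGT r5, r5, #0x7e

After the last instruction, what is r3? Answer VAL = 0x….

0: ✓ CMP  NZCV=0011
1: ✓ MOVLT  r4←0xc6
2: ✓ SUBPL  r3←0x92
3: ✓ SUBVS  r3←0x7f
4: ✓ CMP  NZCV=1001
5: ✓ ADDCC  r0←0xf0
6: ✓ SUBGT  r5←0x4c

VAL = 0x7f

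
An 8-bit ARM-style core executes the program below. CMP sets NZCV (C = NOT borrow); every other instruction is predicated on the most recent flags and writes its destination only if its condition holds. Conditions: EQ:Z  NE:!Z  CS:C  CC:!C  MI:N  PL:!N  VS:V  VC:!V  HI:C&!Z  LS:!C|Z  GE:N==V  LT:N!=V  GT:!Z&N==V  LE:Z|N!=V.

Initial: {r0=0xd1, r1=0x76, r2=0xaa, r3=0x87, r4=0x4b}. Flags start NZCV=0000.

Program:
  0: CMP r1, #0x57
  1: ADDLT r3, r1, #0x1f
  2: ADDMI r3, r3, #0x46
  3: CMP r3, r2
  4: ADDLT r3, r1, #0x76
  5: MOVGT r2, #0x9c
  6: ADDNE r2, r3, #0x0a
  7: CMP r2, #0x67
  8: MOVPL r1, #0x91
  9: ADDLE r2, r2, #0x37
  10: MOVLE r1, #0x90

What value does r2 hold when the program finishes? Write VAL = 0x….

[0] flags=0010 → (cmp)
[1] flags=0010 LT?F → skip
[2] flags=0010 MI?F → skip
[3] flags=1000 → (cmp)
[4] flags=1000 LT?T → r3=0xec
[5] flags=1000 GT?F → skip
[6] flags=1000 NE?T → r2=0xf6
[7] flags=1010 → (cmp)
[8] flags=1010 PL?F → skip
[9] flags=1010 LE?T → r2=0x2d
[10] flags=1010 LE?T → r1=0x90

VAL = 0x2d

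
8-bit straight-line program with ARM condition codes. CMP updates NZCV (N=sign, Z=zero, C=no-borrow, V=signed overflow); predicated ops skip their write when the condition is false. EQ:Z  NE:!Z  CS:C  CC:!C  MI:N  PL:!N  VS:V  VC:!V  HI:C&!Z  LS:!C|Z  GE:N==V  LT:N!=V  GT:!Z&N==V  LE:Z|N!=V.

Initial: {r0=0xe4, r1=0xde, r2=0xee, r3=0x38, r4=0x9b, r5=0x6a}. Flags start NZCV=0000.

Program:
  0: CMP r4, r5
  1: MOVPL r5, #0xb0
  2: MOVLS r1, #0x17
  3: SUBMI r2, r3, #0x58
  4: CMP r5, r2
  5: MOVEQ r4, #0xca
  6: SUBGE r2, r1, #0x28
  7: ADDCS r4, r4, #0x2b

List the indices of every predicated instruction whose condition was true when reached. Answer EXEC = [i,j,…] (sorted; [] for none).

EXEC = [1]

0: ✓ CMP  NZCV=0011
1: ✓ MOVPL  r5←0xb0
2: · MOVLS
3: · SUBMI
4: ✓ CMP  NZCV=1000
5: · MOVEQ
6: · SUBGE
7: · ADDCS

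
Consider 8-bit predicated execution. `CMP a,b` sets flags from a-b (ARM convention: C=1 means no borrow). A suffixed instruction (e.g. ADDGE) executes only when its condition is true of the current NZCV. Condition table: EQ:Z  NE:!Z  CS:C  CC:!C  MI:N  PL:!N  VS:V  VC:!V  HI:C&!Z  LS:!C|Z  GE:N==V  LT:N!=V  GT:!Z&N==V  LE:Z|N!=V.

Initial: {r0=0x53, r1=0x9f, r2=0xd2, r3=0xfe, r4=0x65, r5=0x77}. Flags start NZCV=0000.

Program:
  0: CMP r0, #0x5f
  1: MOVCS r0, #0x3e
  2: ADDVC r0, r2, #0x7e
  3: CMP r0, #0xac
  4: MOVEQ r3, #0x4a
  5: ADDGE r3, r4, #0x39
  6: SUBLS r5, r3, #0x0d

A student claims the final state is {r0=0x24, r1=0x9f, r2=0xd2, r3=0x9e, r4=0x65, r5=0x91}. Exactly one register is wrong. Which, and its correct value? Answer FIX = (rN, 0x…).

[0] flags=1000 → (cmp)
[1] flags=1000 CS?F → skip
[2] flags=1000 VC?T → r0=0x50
[3] flags=1001 → (cmp)
[4] flags=1001 EQ?F → skip
[5] flags=1001 GE?T → r3=0x9e
[6] flags=1001 LS?T → r5=0x91

FIX = (r0, 0x50)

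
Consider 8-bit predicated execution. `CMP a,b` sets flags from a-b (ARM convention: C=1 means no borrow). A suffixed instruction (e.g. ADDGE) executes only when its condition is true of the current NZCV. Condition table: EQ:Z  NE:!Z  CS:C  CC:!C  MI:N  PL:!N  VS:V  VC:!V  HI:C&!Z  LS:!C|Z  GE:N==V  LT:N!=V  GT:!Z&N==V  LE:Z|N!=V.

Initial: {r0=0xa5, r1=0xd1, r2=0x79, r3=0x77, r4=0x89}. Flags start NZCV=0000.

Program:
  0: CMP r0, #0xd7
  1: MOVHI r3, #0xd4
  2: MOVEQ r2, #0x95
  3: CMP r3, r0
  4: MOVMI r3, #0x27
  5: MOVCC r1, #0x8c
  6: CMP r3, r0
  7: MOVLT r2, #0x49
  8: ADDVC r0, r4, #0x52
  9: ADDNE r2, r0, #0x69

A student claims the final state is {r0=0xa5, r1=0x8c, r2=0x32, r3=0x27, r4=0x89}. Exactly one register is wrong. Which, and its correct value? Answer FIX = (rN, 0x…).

[0] flags=1000 → (cmp)
[1] flags=1000 HI?F → skip
[2] flags=1000 EQ?F → skip
[3] flags=1001 → (cmp)
[4] flags=1001 MI?T → r3=0x27
[5] flags=1001 CC?T → r1=0x8c
[6] flags=1001 → (cmp)
[7] flags=1001 LT?F → skip
[8] flags=1001 VC?F → skip
[9] flags=1001 NE?T → r2=0x0e

FIX = (r2, 0x0e)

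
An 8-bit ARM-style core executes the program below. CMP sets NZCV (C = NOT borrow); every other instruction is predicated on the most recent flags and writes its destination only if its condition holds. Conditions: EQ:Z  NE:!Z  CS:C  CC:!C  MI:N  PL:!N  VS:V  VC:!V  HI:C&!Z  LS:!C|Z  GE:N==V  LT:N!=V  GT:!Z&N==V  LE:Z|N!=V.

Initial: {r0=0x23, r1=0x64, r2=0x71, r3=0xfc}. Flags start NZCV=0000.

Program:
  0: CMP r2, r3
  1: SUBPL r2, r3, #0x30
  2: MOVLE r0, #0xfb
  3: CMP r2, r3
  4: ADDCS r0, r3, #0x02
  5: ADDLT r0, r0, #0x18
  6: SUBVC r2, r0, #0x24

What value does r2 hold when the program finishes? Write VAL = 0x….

VAL = 0x17

0: ✓ CMP  NZCV=0000
1: ✓ SUBPL  r2←0xcc
2: · MOVLE
3: ✓ CMP  NZCV=1000
4: · ADDCS
5: ✓ ADDLT  r0←0x3b
6: ✓ SUBVC  r2←0x17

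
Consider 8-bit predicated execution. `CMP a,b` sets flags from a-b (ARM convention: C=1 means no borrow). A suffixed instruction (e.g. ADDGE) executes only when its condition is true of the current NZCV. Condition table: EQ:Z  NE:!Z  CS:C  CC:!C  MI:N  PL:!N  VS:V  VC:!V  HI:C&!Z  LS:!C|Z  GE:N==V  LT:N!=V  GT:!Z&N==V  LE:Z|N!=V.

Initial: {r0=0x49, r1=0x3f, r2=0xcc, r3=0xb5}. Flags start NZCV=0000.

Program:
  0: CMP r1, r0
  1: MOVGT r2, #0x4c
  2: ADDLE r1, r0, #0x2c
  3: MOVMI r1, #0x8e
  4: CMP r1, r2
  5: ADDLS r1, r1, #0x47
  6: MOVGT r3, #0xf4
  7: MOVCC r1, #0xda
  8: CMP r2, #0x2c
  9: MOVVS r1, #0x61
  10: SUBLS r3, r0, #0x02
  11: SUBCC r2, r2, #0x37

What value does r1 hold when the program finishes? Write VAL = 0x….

VAL = 0xda

[0] flags=1000 → (cmp)
[1] flags=1000 GT?F → skip
[2] flags=1000 LE?T → r1=0x75
[3] flags=1000 MI?T → r1=0x8e
[4] flags=1000 → (cmp)
[5] flags=1000 LS?T → r1=0xd5
[6] flags=1000 GT?F → skip
[7] flags=1000 CC?T → r1=0xda
[8] flags=1010 → (cmp)
[9] flags=1010 VS?F → skip
[10] flags=1010 LS?F → skip
[11] flags=1010 CC?F → skip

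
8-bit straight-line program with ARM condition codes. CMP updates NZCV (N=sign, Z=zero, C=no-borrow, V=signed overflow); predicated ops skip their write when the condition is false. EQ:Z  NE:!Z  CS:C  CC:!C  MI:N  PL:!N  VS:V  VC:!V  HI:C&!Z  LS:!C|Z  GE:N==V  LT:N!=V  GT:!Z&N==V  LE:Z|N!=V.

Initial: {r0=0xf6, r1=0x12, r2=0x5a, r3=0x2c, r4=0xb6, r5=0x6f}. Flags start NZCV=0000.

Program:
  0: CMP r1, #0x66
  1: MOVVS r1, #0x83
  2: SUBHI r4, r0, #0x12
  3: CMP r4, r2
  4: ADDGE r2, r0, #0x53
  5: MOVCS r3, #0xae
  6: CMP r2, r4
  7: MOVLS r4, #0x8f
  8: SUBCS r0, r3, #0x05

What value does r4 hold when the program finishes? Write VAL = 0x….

VAL = 0x8f

[0] flags=1000 → (cmp)
[1] flags=1000 VS?F → skip
[2] flags=1000 HI?F → skip
[3] flags=0011 → (cmp)
[4] flags=0011 GE?F → skip
[5] flags=0011 CS?T → r3=0xae
[6] flags=1001 → (cmp)
[7] flags=1001 LS?T → r4=0x8f
[8] flags=1001 CS?F → skip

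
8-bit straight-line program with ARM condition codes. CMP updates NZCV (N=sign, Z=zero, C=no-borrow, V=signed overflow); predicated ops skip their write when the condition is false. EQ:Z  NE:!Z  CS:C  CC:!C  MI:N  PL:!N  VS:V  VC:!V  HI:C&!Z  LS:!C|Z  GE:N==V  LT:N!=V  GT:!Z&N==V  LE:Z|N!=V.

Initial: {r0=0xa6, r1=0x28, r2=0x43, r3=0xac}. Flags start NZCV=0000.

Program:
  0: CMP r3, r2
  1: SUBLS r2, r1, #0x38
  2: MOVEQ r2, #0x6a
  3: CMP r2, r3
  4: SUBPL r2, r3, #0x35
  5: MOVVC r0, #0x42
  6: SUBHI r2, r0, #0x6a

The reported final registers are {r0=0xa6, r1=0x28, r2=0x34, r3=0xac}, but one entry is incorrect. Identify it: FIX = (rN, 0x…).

[0] flags=0011 → (cmp)
[1] flags=0011 LS?F → skip
[2] flags=0011 EQ?F → skip
[3] flags=1001 → (cmp)
[4] flags=1001 PL?F → skip
[5] flags=1001 VC?F → skip
[6] flags=1001 HI?F → skip

FIX = (r2, 0x43)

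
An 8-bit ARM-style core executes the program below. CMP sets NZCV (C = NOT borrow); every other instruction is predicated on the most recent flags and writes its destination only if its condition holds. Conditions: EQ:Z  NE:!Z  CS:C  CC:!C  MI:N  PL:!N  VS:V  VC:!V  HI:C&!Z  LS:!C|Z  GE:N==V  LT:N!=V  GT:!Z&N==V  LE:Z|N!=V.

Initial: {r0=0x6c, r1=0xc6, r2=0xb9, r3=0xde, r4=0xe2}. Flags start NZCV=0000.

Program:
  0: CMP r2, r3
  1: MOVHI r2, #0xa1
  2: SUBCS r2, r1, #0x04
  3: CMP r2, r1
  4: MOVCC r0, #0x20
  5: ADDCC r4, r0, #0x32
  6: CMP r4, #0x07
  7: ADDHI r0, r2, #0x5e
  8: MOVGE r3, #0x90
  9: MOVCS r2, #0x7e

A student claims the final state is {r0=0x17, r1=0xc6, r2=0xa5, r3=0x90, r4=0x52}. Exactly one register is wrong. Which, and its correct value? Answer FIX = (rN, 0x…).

FIX = (r2, 0x7e)

0: ✓ CMP  NZCV=1000
1: · MOVHI
2: · SUBCS
3: ✓ CMP  NZCV=1000
4: ✓ MOVCC  r0←0x20
5: ✓ ADDCC  r4←0x52
6: ✓ CMP  NZCV=0010
7: ✓ ADDHI  r0←0x17
8: ✓ MOVGE  r3←0x90
9: ✓ MOVCS  r2←0x7e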